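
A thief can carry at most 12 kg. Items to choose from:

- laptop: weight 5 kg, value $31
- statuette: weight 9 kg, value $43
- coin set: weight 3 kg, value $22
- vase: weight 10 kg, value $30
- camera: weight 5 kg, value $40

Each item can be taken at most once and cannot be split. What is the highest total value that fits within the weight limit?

Check high-value combinations within 12 kg:
- laptop+camera: weight 5+5=10, value 31+40=71
- statuette+coin set: weight 9+3=12, value 43+22=65
- coin set+camera: weight 3+5=8, value 22+40=62
- laptop+coin set: weight 5+3=8, value 31+22=53
- statuette: weight 9, value 43
Best: $71.

$71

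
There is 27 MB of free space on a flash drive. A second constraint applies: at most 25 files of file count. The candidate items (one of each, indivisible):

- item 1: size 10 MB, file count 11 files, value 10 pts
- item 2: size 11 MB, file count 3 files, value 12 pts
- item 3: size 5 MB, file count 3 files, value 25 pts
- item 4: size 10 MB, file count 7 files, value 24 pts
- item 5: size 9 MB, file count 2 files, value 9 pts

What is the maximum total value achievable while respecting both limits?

Feasible sets respecting both limits:
- item 2+item 3+item 4: size 26, file count 13, value 61
- item 1+item 3+item 4: size 25, file count 21, value 59
- item 3+item 4+item 5: size 24, file count 12, value 58
Best: 61 pts.

61 pts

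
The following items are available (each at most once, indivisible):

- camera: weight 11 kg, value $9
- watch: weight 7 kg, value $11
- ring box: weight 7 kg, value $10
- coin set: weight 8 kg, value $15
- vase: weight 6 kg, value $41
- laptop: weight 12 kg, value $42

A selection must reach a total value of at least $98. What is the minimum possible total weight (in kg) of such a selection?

Subsets with value ≥ 98, sorted by total weight:
- coin set+vase+laptop: weight 26, value 98
- watch+ring box+vase+laptop: weight 32, value 104
- watch+coin set+vase+laptop: weight 33, value 109
Minimum weight: 26 kg.

26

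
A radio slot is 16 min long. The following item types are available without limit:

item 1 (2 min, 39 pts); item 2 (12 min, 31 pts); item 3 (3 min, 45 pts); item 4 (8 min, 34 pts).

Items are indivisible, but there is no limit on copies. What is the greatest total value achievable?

Best value-per-unit is item 1 at 39/2, and filling with it alone uses duration 8×2=16. No mix of the others beats 8×39 = 312.

312 pts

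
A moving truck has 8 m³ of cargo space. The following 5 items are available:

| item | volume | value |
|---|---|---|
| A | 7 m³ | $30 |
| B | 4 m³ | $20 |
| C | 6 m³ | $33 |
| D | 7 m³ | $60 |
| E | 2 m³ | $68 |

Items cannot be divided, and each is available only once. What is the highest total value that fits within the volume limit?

Check high-value combinations within 8 m³:
- C+E: volume 6+2=8, value 33+68=101
- B+E: volume 4+2=6, value 20+68=88
- E: volume 2, value 68
- D: volume 7, value 60
Best: $101.

$101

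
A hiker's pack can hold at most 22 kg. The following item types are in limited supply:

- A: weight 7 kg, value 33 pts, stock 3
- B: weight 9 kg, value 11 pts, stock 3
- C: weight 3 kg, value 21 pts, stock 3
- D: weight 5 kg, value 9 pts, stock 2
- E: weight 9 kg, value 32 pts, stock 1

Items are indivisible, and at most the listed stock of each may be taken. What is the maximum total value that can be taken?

108 pts

Best selections within weight 22 and stock limits:
- 2×A + 2×C: weight 20, value 108
- 1×A + 2×C + 1×E: weight 22, value 107
Best: 108 pts.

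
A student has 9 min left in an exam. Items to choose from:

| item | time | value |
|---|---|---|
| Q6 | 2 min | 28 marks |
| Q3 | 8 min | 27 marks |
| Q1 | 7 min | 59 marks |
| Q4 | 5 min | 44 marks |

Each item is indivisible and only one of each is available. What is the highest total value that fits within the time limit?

87 marks

Check high-value combinations within 9 min:
- Q6+Q1: time 2+7=9, value 28+59=87
- Q6+Q4: time 2+5=7, value 28+44=72
- Q1: time 7, value 59
Best: 87 marks.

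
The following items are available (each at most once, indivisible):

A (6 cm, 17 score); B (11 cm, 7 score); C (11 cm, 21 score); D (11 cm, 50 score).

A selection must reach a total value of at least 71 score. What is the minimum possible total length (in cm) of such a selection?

Subsets with value ≥ 71, sorted by total length:
- C+D: length 22, value 71
- A+C+D: length 28, value 88
- A+B+D: length 28, value 74
- B+C+D: length 33, value 78
Minimum length: 22 cm.

22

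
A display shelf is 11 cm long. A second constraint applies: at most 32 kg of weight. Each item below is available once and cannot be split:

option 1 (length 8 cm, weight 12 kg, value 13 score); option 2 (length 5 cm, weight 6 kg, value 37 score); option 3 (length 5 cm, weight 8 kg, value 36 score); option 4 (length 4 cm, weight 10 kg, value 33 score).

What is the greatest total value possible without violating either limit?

73 score

Feasible sets respecting both limits:
- option 2+option 3: length 10, weight 14, value 73
- option 2+option 4: length 9, weight 16, value 70
- option 3+option 4: length 9, weight 18, value 69
Best: 73 score.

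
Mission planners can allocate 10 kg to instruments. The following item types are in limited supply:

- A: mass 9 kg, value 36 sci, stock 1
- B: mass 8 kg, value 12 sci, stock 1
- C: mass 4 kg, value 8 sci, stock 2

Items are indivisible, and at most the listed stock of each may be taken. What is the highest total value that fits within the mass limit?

Top feasible selections:
- 1×A: mass 9, value 36
- 2×C: mass 8, value 16
- 1×B: mass 8, value 12
Best: 36 sci.

36 sci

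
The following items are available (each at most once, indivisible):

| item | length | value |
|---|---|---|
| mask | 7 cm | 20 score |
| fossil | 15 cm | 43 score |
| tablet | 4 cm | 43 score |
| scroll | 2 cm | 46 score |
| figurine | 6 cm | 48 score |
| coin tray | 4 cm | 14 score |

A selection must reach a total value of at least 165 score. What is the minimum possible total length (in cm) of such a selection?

Subsets with value ≥ 165, sorted by total length:
- mask+tablet+scroll+figurine+coin tray: length 23, value 171
- fossil+tablet+scroll+figurine: length 27, value 180
- fossil+tablet+scroll+figurine+coin tray: length 31, value 194
Minimum length: 23 cm.

23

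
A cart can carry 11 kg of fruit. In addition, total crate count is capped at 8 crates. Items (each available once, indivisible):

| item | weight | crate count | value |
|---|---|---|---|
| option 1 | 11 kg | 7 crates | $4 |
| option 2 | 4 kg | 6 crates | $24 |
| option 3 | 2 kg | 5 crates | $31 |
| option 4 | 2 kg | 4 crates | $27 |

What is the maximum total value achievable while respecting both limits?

$31

Feasible sets respecting both limits:
- option 3: weight 2, crate count 5, value 31
- option 4: weight 2, crate count 4, value 27
- option 2: weight 4, crate count 6, value 24
Best: $31.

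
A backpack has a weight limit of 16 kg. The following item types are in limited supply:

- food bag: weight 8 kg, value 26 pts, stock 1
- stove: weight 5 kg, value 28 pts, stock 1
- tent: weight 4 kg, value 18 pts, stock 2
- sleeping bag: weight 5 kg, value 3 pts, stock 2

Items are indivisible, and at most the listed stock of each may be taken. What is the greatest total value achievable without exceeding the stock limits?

Best selections within weight 16 and stock limits:
- 1×stove + 2×tent: weight 13, value 64
- 1×food bag + 2×tent: weight 16, value 62
- 1×food bag + 1×stove: weight 13, value 54
Best: 64 pts.

64 pts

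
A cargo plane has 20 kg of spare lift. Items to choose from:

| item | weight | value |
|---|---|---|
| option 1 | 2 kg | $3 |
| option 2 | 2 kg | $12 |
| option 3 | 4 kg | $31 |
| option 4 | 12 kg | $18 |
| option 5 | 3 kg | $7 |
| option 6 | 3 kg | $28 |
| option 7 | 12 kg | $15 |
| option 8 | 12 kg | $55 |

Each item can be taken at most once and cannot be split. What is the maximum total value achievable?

This is a 0/1 knapsack; check combinations near the capacity.
- option 3+option 6+option 8: weight 4+3+12=19, value 31+28+55=114
- option 2+option 5+option 6+option 8: weight 2+3+3+12=20, value 12+7+28+55=102
- option 1+option 2+option 3+option 8: weight 2+2+4+12=20, value 3+12+31+55=101
- option 2+option 3+option 8: weight 2+4+12=18, value 12+31+55=98
Best: $114.

$114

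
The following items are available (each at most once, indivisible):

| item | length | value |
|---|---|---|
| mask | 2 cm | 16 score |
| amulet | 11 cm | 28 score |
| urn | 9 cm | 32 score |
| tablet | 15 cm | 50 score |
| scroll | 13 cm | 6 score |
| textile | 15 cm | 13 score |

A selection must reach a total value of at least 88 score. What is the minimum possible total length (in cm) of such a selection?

26

Subsets with value ≥ 88, sorted by total length:
- mask+urn+tablet: length 26, value 98
- mask+amulet+tablet: length 28, value 94
- amulet+urn+tablet: length 35, value 110
- mask+amulet+urn+tablet: length 37, value 126
Minimum length: 26 cm.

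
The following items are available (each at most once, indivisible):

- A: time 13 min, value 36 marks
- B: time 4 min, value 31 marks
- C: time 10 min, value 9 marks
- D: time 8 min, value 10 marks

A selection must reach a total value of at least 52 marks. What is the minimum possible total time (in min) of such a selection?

17

Subsets with value ≥ 52, sorted by total time:
- A+B: time 17, value 67
- A+B+D: time 25, value 77
- A+B+C: time 27, value 76
- A+C+D: time 31, value 55
Minimum time: 17 min.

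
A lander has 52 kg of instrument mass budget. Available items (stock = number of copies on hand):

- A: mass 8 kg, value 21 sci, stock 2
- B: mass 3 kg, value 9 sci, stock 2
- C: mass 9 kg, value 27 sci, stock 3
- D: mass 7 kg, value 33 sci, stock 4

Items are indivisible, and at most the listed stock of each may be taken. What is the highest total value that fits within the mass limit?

204 sci

Best selections within mass 52 and stock limits:
- 2×B + 2×C + 4×D: mass 52, value 204
- 1×A + 2×B + 1×C + 4×D: mass 51, value 198
- 1×B + 2×C + 4×D: mass 49, value 195
Best: 204 sci.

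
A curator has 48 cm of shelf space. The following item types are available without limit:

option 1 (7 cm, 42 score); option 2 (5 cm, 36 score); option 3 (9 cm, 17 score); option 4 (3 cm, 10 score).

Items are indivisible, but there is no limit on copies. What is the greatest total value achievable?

Best value-per-unit is option 2 at 36/5; filling with it alone gives 9×36 = 324.
Optimal mix: 9×option 2 + 1×option 4 → length 48, value 334.

334 score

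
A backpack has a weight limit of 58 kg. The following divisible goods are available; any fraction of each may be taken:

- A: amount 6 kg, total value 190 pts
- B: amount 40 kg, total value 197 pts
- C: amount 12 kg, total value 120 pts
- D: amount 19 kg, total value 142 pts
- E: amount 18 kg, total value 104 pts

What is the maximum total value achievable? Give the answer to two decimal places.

570.78

Take in order of value per unit:
- A (190/6 per unit): all 6 → value 190, running total 190.00
- C (120/12 per unit): all 12 → value 120, running total 310.00
- D (142/19 per unit): all 19 → value 142, running total 452.00
- E (104/18 per unit): all 18 → value 104, running total 556.00
- B (197/40 per unit): 3 of 40 → value 3×197/40 = 14.7750, running total 570.78
Total 570.78.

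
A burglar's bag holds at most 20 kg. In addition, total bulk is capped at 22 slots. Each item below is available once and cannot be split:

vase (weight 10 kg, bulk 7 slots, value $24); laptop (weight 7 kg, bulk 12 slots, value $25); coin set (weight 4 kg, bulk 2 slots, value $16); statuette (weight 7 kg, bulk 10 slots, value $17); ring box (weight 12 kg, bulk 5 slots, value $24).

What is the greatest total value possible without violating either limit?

$49

Feasible sets respecting both limits:
- vase+laptop: weight 17, bulk 19, value 49
- laptop+ring box: weight 19, bulk 17, value 49
- laptop+statuette: weight 14, bulk 22, value 42
- laptop+coin set: weight 11, bulk 14, value 41
Best: $49.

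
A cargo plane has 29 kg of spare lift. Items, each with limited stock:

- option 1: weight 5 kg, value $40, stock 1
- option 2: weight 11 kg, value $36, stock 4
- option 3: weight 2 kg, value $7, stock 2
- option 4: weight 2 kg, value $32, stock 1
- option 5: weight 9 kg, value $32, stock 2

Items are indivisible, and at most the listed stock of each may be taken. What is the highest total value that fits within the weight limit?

Top feasible selections:
- 1×option 1 + 2×option 3 + 1×option 4 + 2×option 5: weight 29, value 150
- 1×option 1 + 1×option 2 + 1×option 3 + 1×option 4 + 1×option 5: weight 29, value 147
- 1×option 1 + 2×option 2 + 1×option 4: weight 29, value 144
- 1×option 1 + 1×option 3 + 1×option 4 + 2×option 5: weight 27, value 143
Best: $150.

$150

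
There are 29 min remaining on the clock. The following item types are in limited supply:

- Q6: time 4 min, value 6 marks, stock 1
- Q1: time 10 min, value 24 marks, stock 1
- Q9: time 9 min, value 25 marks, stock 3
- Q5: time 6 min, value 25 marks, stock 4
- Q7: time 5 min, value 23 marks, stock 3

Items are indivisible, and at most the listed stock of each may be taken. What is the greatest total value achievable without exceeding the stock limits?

Best selections within time 29 and stock limits:
- 4×Q5 + 1×Q7: time 29, value 123
- 3×Q5 + 2×Q7: time 28, value 121
- 2×Q5 + 3×Q7: time 27, value 119
- 1×Q6 + 4×Q5: time 28, value 106
Best: 123 marks.

123 marks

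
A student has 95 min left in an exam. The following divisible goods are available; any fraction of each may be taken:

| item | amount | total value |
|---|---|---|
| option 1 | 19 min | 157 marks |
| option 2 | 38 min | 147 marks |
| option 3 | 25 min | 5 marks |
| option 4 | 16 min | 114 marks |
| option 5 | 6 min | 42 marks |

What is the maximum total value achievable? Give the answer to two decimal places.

Take in order of value per unit:
- option 1 (157/19 per unit): all 19 → value 157, running total 157.00
- option 4 (114/16 per unit): all 16 → value 114, running total 271.00
- option 5 (42/6 per unit): all 6 → value 42, running total 313.00
- option 2 (147/38 per unit): all 38 → value 147, running total 460.00
- option 3 (5/25 per unit): 16 of 25 → value 16×5/25 = 3.2000, running total 463.20
Total 463.20.

463.20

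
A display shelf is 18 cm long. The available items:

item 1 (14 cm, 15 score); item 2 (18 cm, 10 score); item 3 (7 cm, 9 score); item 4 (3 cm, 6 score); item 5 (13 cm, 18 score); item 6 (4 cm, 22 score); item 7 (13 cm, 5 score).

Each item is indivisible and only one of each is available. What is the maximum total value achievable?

40 score

This is a 0/1 knapsack; check combinations near the capacity.
- item 5+item 6: length 13+4=17, value 18+22=40
- item 3+item 4+item 6: length 7+3+4=14, value 9+6+22=37
- item 1+item 6: length 14+4=18, value 15+22=37
- item 3+item 6: length 7+4=11, value 9+22=31
Best: 40 score.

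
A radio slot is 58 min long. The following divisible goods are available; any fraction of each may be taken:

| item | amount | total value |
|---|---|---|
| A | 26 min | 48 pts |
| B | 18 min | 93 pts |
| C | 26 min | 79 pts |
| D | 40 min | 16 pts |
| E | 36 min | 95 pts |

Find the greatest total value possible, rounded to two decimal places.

Take in order of value per unit:
- B (93/18 per unit): all 18 → value 93, running total 93.00
- C (79/26 per unit): all 26 → value 79, running total 172.00
- E (95/36 per unit): 14 of 36 → value 14×95/36 = 36.9444, running total 208.94
Total 208.94.

208.94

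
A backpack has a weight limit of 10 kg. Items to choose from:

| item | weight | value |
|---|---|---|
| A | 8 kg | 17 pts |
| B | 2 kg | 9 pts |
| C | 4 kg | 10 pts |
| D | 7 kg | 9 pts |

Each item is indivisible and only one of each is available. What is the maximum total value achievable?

This is a 0/1 knapsack; check combinations near the capacity.
- A+B: weight 8+2=10, value 17+9=26
- B+C: weight 2+4=6, value 9+10=19
- B+D: weight 2+7=9, value 9+9=18
- A: weight 8, value 17
Best: 26 pts.

26 pts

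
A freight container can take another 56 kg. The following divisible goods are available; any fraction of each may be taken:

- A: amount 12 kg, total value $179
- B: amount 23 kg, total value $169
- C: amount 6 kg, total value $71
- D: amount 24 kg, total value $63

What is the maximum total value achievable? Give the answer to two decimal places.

Take in order of value per unit:
- A (179/12 per unit): all 12 → value 179, running total 179.00
- C (71/6 per unit): all 6 → value 71, running total 250.00
- B (169/23 per unit): all 23 → value 169, running total 419.00
- D (63/24 per unit): 15 of 24 → value 15×63/24 = 39.3750, running total 458.38
Total 458.38.

458.38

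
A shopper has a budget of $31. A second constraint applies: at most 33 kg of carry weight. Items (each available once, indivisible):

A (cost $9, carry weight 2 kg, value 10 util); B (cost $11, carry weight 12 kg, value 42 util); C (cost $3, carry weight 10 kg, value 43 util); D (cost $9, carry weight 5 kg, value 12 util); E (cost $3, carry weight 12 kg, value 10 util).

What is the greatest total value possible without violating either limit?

Feasible sets respecting both limits:
- B+C+D: cost 23, carry weight 27, value 97
- A+B+C: cost 23, carry weight 24, value 95
- B+C: cost 14, carry weight 22, value 85
Best: 97 util.

97 util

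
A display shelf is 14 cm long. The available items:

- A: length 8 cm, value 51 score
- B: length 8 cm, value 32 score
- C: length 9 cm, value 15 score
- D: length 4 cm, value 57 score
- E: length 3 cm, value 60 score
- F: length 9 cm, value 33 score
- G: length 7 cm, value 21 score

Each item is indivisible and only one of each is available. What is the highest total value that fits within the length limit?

138 score

This is a 0/1 knapsack; check combinations near the capacity.
- D+E+G: length 4+3+7=14, value 57+60+21=138
- D+E: length 4+3=7, value 57+60=117
- A+E: length 8+3=11, value 51+60=111
- A+D: length 8+4=12, value 51+57=108
- E+F: length 3+9=12, value 60+33=93
Best: 138 score.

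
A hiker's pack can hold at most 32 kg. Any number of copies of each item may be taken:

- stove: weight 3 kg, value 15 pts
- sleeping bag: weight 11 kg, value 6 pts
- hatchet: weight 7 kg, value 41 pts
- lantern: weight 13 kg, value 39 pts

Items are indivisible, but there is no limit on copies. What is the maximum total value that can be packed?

Best value-per-unit is hatchet at 41/7; filling with it alone gives 4×41 = 164.
Optimal mix: 1×stove + 4×hatchet → weight 31, value 179.

179 pts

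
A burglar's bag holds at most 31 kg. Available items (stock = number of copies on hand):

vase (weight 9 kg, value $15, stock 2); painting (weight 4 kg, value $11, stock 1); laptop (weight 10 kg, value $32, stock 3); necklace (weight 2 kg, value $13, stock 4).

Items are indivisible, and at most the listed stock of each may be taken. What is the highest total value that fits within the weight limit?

Top feasible selections:
- 2×laptop + 4×necklace: weight 28, value 116
- 1×painting + 2×laptop + 3×necklace: weight 30, value 114
Best: $116.

$116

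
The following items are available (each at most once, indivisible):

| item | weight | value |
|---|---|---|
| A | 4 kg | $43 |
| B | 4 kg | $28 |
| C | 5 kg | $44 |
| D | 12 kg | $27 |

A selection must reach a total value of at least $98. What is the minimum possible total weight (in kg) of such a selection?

13

Subsets with value ≥ 98, sorted by total weight:
- A+B+C: weight 13, value 115
- A+B+D: weight 20, value 98
Minimum weight: 13 kg.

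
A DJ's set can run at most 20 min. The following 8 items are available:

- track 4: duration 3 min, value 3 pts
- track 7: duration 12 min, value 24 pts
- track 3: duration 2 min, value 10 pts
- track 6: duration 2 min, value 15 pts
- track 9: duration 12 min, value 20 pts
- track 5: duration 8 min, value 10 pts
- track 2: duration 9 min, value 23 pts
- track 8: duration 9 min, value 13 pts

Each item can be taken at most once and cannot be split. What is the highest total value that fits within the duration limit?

Check high-value combinations within 20 min:
- track 4+track 7+track 3+track 6: duration 3+12+2+2=19, value 3+24+10+15=52
- track 4+track 3+track 6+track 2: duration 3+2+2+9=16, value 3+10+15+23=51
- track 6+track 2+track 8: duration 2+9+9=20, value 15+23+13=51
Best: 52 pts.

52 pts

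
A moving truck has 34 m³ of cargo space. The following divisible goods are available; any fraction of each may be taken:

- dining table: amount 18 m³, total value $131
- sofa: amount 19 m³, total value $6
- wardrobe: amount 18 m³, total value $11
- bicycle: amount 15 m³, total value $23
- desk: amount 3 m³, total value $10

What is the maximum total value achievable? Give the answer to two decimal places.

160.93

Take in order of value per unit:
- dining table (131/18 per unit): all 18 → value 131, running total 131.00
- desk (10/3 per unit): all 3 → value 10, running total 141.00
- bicycle (23/15 per unit): 13 of 15 → value 13×23/15 = 19.9333, running total 160.93
Total 160.93.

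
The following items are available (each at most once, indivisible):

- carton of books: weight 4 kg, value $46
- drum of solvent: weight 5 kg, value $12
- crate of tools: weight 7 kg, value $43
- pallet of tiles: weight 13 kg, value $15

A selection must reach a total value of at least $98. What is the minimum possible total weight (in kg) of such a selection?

Subsets with value ≥ 98, sorted by total weight:
- carton of books+drum of solvent+crate of tools: weight 16, value 101
- carton of books+crate of tools+pallet of tiles: weight 24, value 104
- carton of books+drum of solvent+crate of tools+pallet of tiles: weight 29, value 116
Minimum weight: 16 kg.

16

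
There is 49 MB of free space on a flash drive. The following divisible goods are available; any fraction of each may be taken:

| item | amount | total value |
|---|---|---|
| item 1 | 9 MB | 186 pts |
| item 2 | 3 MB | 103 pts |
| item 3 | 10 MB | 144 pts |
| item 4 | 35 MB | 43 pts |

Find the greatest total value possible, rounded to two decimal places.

Take in order of value per unit:
- item 2 (103/3 per unit): all 3 → value 103, running total 103.00
- item 1 (186/9 per unit): all 9 → value 186, running total 289.00
- item 3 (144/10 per unit): all 10 → value 144, running total 433.00
- item 4 (43/35 per unit): 27 of 35 → value 27×43/35 = 33.1714, running total 466.17
Total 466.17.

466.17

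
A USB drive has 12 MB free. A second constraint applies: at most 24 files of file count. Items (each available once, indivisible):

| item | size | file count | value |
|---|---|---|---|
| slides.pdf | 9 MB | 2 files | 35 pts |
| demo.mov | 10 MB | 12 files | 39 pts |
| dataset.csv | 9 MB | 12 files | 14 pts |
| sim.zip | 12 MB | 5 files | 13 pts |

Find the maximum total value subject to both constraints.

Feasible sets respecting both limits:
- demo.mov: size 10, file count 12, value 39
- slides.pdf: size 9, file count 2, value 35
- dataset.csv: size 9, file count 12, value 14
Best: 39 pts.

39 pts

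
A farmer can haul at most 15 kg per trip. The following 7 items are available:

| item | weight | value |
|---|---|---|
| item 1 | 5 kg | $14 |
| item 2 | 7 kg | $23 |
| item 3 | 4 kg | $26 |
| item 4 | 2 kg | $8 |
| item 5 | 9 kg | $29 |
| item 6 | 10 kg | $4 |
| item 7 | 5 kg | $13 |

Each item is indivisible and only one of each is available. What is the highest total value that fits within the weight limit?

This is a 0/1 knapsack; check combinations near the capacity.
- item 3+item 4+item 5: weight 4+2+9=15, value 26+8+29=63
- item 2+item 3+item 4: weight 7+4+2=13, value 23+26+8=57
- item 3+item 5: weight 4+9=13, value 26+29=55
- item 1+item 3+item 7: weight 5+4+5=14, value 14+26+13=53
- item 2+item 3: weight 7+4=11, value 23+26=49
Best: $63.

$63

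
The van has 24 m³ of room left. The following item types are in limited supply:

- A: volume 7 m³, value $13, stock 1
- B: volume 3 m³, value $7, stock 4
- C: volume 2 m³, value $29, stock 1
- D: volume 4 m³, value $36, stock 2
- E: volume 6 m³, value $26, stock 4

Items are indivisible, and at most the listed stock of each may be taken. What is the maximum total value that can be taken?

$153

Top feasible selections:
- 1×C + 2×D + 2×E: volume 22, value 153
- 1×C + 1×D + 3×E: volume 24, value 143
Best: $153.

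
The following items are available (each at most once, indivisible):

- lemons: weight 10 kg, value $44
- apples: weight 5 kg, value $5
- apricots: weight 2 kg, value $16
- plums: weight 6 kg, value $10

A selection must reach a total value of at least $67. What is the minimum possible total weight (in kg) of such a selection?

18

Subsets with value ≥ 67, sorted by total weight:
- lemons+apricots+plums: weight 18, value 70
- lemons+apples+apricots+plums: weight 23, value 75
Minimum weight: 18 kg.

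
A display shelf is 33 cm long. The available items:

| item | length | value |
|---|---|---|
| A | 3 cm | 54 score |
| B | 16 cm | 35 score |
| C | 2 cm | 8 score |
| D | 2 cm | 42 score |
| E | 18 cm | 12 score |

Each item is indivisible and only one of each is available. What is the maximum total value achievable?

139 score

Check high-value combinations within 33 cm:
- A+B+C+D: length 3+16+2+2=23, value 54+35+8+42=139
- A+B+D: length 3+16+2=21, value 54+35+42=131
- A+C+D+E: length 3+2+2+18=25, value 54+8+42+12=116
- A+D+E: length 3+2+18=23, value 54+42+12=108
- A+C+D: length 3+2+2=7, value 54+8+42=104
Best: 139 score.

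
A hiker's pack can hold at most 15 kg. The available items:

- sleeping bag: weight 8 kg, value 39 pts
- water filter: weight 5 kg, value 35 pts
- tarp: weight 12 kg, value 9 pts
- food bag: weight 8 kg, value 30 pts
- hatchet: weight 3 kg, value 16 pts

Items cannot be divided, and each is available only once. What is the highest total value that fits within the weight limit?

74 pts

Check high-value combinations within 15 kg:
- sleeping bag+water filter: weight 8+5=13, value 39+35=74
- water filter+food bag: weight 5+8=13, value 35+30=65
- sleeping bag+hatchet: weight 8+3=11, value 39+16=55
Best: 74 pts.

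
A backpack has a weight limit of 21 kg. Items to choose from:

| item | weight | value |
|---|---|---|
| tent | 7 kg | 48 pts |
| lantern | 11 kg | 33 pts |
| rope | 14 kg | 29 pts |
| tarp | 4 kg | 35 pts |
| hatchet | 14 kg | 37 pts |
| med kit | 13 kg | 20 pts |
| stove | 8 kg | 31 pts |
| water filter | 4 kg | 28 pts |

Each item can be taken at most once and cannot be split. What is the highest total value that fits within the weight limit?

Check high-value combinations within 21 kg:
- tent+tarp+stove: weight 7+4+8=19, value 48+35+31=114
- tent+tarp+water filter: weight 7+4+4=15, value 48+35+28=111
- tent+stove+water filter: weight 7+8+4=19, value 48+31+28=107
Best: 114 pts.

114 pts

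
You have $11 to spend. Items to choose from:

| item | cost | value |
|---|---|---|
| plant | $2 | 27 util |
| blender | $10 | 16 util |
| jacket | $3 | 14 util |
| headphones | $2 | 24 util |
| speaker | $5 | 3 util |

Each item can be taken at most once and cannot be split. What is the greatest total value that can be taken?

Check high-value combinations within $11:
- plant+jacket+headphones: cost 2+3+2=7, value 27+14+24=65
- plant+headphones+speaker: cost 2+2+5=9, value 27+24+3=54
- plant+headphones: cost 2+2=4, value 27+24=51
- plant+jacket+speaker: cost 2+3+5=10, value 27+14+3=44
Best: 65 util.

65 util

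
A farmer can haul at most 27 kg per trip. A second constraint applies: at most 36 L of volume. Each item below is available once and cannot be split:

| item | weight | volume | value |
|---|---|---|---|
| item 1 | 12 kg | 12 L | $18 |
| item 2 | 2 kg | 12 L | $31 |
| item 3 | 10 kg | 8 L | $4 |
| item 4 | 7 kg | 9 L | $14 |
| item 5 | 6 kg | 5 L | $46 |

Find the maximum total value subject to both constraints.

Feasible sets respecting both limits:
- item 1+item 2+item 5: weight 20, volume 29, value 95
- item 2+item 3+item 4+item 5: weight 25, volume 34, value 95
- item 2+item 4+item 5: weight 15, volume 26, value 91
Best: $95.

$95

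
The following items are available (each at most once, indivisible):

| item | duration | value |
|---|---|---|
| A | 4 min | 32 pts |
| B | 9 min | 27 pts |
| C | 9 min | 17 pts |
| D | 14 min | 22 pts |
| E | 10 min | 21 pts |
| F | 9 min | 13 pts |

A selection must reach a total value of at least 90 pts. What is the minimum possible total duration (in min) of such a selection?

Subsets with value ≥ 90, sorted by total duration:
- A+B+C+E: duration 32, value 97
- A+B+E+F: duration 32, value 93
- A+B+C+D: duration 36, value 98
- A+B+D+F: duration 36, value 94
Minimum duration: 32 min.

32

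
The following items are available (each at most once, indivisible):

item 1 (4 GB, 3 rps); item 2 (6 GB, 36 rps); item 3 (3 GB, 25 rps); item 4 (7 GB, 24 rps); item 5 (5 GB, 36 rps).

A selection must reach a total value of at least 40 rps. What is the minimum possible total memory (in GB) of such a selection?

Subsets with value ≥ 40, sorted by total memory:
- item 3+item 5: memory 8, value 61
- item 2+item 3: memory 9, value 61
- item 3+item 4: memory 10, value 49
Minimum memory: 8 GB.

8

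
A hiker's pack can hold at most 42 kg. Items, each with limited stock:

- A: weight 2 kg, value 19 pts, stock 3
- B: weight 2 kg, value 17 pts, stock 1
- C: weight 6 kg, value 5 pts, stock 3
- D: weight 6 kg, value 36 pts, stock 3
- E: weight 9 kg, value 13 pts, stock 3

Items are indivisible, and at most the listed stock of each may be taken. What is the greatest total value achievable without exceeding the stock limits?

200 pts

Top feasible selections:
- 3×A + 1×B + 1×C + 3×D + 1×E: weight 41, value 200
- 3×A + 1×B + 3×D + 1×E: weight 35, value 195
Best: 200 pts.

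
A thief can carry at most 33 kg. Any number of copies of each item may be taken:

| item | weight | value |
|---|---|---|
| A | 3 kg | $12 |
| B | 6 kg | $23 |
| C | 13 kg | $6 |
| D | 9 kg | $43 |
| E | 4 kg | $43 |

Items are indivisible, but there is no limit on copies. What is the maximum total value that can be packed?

Best value-per-unit is E at 43/4, and filling with it alone uses weight 8×4=32. No mix of the others beats 8×43 = 344.

$344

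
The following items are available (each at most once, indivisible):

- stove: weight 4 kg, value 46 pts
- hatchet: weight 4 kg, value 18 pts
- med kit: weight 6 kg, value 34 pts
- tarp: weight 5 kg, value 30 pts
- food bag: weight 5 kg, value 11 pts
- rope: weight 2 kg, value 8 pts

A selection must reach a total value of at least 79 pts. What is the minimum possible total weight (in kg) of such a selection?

Subsets with value ≥ 79, sorted by total weight:
- stove+med kit: weight 10, value 80
- stove+tarp+rope: weight 11, value 84
- stove+med kit+rope: weight 12, value 88
- stove+hatchet+tarp: weight 13, value 94
Minimum weight: 10 kg.

10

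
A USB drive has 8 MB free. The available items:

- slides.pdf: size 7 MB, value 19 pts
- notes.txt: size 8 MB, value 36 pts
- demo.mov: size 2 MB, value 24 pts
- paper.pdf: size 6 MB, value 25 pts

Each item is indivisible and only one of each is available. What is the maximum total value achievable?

Check high-value combinations within 8 MB:
- demo.mov+paper.pdf: size 2+6=8, value 24+25=49
- notes.txt: size 8, value 36
- paper.pdf: size 6, value 25
Best: 49 pts.

49 pts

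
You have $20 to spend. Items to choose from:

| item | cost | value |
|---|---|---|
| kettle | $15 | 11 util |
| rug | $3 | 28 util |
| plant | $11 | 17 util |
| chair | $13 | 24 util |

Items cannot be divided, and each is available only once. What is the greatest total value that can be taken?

This is a 0/1 knapsack; check combinations near the capacity.
- rug+chair: cost 3+13=16, value 28+24=52
- rug+plant: cost 3+11=14, value 28+17=45
- kettle+rug: cost 15+3=18, value 11+28=39
- rug: cost 3, value 28
Best: 52 util.

52 util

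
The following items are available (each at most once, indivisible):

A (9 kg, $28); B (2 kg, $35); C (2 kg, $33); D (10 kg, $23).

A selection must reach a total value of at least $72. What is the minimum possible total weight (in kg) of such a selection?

13

Subsets with value ≥ 72, sorted by total weight:
- A+B+C: weight 13, value 96
- B+C+D: weight 14, value 91
Minimum weight: 13 kg.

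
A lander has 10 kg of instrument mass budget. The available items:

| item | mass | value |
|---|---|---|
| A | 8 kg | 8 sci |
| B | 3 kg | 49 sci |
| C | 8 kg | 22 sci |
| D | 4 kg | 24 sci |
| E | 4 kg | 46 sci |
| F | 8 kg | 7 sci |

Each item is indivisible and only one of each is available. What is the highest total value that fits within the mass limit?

95 sci

This is a 0/1 knapsack; check combinations near the capacity.
- B+E: mass 3+4=7, value 49+46=95
- B+D: mass 3+4=7, value 49+24=73
- D+E: mass 4+4=8, value 24+46=70
Best: 95 sci.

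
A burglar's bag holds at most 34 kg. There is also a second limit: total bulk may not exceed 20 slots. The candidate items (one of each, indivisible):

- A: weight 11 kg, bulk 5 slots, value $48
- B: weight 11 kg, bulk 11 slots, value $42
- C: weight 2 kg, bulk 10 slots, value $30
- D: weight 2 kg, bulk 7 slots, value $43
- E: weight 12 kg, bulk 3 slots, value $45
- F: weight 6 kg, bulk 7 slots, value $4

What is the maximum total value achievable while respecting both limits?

$136

Feasible sets respecting both limits:
- A+D+E: weight 25, bulk 15, value 136
- A+B+E: weight 34, bulk 19, value 135
- A+C+E: weight 25, bulk 18, value 123
Best: $136.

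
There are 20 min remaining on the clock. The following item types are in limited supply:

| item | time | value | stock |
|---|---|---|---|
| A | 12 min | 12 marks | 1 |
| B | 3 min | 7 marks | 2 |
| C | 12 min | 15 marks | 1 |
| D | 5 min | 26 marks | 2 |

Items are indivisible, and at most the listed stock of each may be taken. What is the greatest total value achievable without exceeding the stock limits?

66 marks

Top feasible selections:
- 2×B + 2×D: time 16, value 66
- 1×B + 2×D: time 13, value 59
- 2×D: time 10, value 52
- 1×B + 1×C + 1×D: time 20, value 48
Best: 66 marks.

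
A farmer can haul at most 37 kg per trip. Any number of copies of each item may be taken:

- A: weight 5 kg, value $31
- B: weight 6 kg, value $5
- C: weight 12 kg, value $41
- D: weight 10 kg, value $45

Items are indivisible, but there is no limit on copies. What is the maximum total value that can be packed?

Best value-per-unit is A at 31/5, and filling with it alone uses weight 7×5=35. No mix of the others beats 7×31 = 217.

$217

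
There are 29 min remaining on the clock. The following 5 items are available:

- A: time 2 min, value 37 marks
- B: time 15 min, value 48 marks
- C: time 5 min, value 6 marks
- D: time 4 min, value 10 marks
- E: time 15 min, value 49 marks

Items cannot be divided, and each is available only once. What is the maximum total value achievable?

102 marks

Check high-value combinations within 29 min:
- A+C+D+E: time 2+5+4+15=26, value 37+6+10+49=102
- A+B+C+D: time 2+15+5+4=26, value 37+48+6+10=101
- A+D+E: time 2+4+15=21, value 37+10+49=96
- A+B+D: time 2+15+4=21, value 37+48+10=95
- A+C+E: time 2+5+15=22, value 37+6+49=92
Best: 102 marks.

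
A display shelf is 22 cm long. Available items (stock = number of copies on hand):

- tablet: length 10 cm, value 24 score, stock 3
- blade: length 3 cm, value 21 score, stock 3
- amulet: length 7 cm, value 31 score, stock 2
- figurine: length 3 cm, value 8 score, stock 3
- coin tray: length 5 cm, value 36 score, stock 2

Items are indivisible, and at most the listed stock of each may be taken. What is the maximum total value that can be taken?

Top feasible selections:
- 3×blade + 1×figurine + 2×coin tray: length 22, value 143
- 3×blade + 2×coin tray: length 19, value 135
Best: 143 score.

143 score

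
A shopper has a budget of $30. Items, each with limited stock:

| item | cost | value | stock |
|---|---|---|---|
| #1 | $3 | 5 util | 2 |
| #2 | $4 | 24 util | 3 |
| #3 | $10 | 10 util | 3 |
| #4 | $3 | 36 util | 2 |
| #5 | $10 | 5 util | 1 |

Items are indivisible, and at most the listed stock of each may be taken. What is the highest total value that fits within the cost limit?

Top feasible selections:
- 2×#1 + 3×#2 + 2×#4: cost 24, value 154
- 3×#2 + 1×#3 + 2×#4: cost 28, value 154
- 1×#1 + 3×#2 + 2×#4: cost 21, value 149
- 3×#2 + 2×#4 + 1×#5: cost 28, value 149
Best: 154 util.

154 util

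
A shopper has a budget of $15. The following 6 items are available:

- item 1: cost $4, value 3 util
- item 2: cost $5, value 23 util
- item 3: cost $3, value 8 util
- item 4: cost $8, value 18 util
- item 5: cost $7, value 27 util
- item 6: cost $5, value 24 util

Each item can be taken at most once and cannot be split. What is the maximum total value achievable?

Check high-value combinations within $15:
- item 3+item 5+item 6: cost 3+7+5=15, value 8+27+24=59
- item 2+item 3+item 5: cost 5+3+7=15, value 23+8+27=58
- item 2+item 3+item 6: cost 5+3+5=13, value 23+8+24=55
Best: 59 util.

59 util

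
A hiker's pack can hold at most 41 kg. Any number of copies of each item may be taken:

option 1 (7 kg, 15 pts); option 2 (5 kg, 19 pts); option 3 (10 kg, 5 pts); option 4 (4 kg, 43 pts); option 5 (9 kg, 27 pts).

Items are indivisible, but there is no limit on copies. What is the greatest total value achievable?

430 pts

Best value-per-unit is option 4 at 43/4, and filling with it alone uses weight 10×4=40. No mix of the others beats 10×43 = 430.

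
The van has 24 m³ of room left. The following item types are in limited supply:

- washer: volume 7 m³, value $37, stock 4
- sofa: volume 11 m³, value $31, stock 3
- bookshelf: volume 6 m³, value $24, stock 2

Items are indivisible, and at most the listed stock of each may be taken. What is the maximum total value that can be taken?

$111

Top feasible selections:
- 3×washer: volume 21, value 111
- 2×washer + 1×bookshelf: volume 20, value 98
- 1×washer + 1×sofa + 1×bookshelf: volume 24, value 92
Best: $111.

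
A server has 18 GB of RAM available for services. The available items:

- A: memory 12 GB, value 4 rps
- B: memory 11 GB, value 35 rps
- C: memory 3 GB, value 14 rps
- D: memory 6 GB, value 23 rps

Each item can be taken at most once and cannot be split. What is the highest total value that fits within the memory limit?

Check high-value combinations within 18 GB:
- B+D: memory 11+6=17, value 35+23=58
- B+C: memory 11+3=14, value 35+14=49
- C+D: memory 3+6=9, value 14+23=37
- B: memory 11, value 35
- A+D: memory 12+6=18, value 4+23=27
Best: 58 rps.

58 rps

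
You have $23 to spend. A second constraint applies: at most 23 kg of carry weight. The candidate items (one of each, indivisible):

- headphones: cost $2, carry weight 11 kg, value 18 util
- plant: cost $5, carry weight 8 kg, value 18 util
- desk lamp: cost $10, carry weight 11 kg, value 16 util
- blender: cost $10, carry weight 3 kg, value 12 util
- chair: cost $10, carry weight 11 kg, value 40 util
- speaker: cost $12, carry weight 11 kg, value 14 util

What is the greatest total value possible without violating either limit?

Feasible sets respecting both limits:
- headphones+chair: cost 12, carry weight 22, value 58
- plant+chair: cost 15, carry weight 19, value 58
- desk lamp+chair: cost 20, carry weight 22, value 56
Best: 58 util.

58 util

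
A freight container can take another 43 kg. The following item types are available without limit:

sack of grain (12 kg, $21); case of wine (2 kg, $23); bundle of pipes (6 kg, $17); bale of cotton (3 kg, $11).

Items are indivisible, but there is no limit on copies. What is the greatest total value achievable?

Best value-per-unit is case of wine at 23/2, and filling with it alone uses weight 21×2=42. No mix of the others beats 21×23 = 483.

$483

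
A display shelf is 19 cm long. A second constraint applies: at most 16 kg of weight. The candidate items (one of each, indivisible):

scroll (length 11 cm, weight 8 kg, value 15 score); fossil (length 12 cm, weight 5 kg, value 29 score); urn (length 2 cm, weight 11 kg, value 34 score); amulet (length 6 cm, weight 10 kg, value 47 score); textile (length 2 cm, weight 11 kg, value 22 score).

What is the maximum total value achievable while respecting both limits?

Feasible sets respecting both limits:
- fossil+amulet: length 18, weight 15, value 76
- fossil+urn: length 14, weight 16, value 63
- fossil+textile: length 14, weight 16, value 51
Best: 76 score.

76 score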